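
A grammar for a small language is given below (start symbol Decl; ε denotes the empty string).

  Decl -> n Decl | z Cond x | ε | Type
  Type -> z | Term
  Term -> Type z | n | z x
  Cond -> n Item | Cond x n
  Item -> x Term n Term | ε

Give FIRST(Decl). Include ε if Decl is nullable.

Decl -> n Decl contributes {n}.
Decl -> z Cond x contributes {z}.
Decl -> ε contributes ε.
From Decl -> Type: add FIRST(Type) = { n, z }.
Union: FIRST(Decl) = { n, z, ε }.

{ n, z, ε }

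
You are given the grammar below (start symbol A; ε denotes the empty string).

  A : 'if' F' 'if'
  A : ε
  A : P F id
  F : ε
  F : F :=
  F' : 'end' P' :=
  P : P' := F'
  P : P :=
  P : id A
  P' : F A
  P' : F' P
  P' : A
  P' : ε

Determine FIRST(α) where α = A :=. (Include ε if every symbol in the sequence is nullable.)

{ 'end', 'if', :=, id }

Add FIRST(A)\{ε} = { 'end', 'if', :=, id }; A is nullable, continue.
:= is a terminal; add {:=} and stop.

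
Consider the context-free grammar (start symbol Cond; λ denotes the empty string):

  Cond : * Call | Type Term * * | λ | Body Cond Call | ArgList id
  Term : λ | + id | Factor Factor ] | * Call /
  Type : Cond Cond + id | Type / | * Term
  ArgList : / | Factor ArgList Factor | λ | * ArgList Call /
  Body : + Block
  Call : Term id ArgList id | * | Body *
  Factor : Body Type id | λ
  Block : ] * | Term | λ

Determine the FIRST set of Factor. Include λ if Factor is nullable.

{ +, λ }

From Factor : Body Type id: add FIRST(Body) = { + }.
Factor : λ contributes λ.
Union: FIRST(Factor) = { +, λ }.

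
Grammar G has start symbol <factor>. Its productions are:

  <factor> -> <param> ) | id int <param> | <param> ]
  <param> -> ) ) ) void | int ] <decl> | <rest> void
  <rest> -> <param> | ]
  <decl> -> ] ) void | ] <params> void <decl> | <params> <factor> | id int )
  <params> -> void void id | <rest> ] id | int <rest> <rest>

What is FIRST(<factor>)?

From <factor> -> <param> ): add FIRST(<param>) = { ), ], int }.
<factor> -> id int <param> contributes {id}.
From <factor> -> <param> ]: add FIRST(<param>) = { ), ], int }.
Union: FIRST(<factor>) = { ), ], id, int }.

{ ), ], id, int }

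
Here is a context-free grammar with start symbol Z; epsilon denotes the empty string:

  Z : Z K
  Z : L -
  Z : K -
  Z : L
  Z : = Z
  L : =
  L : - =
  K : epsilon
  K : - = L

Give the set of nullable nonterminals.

Directly nullable (have an epsilon-production): K.
No other nonterminal has a production whose RHS symbols are all nullable.

{ K }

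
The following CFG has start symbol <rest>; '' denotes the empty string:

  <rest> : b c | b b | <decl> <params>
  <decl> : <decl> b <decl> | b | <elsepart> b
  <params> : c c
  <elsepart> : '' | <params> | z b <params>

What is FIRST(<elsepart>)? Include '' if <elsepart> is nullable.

<elsepart> : '' contributes ''.
From <elsepart> : <params>: add FIRST(<params>) = { c }.
<elsepart> : z b <params> contributes {z}.
Union: FIRST(<elsepart>) = { c, z, '' }.

{ c, z, '' }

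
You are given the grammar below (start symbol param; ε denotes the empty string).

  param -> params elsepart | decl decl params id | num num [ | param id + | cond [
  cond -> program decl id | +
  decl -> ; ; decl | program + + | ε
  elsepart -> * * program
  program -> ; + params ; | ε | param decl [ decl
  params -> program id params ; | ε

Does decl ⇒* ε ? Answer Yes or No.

decl has an ε-production, so decl ⇒ ε.

Yes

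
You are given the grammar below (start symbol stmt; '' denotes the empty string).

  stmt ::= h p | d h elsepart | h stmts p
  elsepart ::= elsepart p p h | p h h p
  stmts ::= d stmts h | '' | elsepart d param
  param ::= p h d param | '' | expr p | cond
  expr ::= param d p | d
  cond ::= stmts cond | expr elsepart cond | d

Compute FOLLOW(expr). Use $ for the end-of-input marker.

{ p }

In param ::= expr p: add FIRST(p) = { p }.
In cond ::= expr elsepart cond: add FIRST(elsepart cond) = { p }.
Union: FOLLOW(expr) = { p }.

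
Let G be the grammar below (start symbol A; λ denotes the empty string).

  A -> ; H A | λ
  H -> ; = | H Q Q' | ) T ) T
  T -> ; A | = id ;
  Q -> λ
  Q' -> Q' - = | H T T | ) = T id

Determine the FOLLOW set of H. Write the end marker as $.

In A -> ; H A: add FIRST(A)\{λ} = { ; }.
  Since A is nullable, also add FOLLOW(A) = { $, ), -, ;, =, id }.
In H -> H Q Q': add FIRST(Q Q') = { ), ; }.
In Q' -> H T T: add FIRST(T T) = { ;, = }.
Union: FOLLOW(H) = { $, ), -, ;, =, id }.

{ $, ), -, ;, =, id }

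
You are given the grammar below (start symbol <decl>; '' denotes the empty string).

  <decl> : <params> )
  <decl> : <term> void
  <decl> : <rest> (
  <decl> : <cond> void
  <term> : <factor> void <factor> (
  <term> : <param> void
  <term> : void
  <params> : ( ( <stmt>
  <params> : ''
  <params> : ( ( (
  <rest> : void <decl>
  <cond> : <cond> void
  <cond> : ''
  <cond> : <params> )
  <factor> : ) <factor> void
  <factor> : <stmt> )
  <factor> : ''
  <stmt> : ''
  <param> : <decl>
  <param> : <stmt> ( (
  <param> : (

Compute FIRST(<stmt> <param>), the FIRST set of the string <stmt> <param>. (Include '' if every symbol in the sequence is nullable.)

{ (, ), void }

Add FIRST(<stmt>)\{''} = {  }; <stmt> is nullable, continue.
Add FIRST(<param>) = { (, ), void }; <param> is not nullable, stop.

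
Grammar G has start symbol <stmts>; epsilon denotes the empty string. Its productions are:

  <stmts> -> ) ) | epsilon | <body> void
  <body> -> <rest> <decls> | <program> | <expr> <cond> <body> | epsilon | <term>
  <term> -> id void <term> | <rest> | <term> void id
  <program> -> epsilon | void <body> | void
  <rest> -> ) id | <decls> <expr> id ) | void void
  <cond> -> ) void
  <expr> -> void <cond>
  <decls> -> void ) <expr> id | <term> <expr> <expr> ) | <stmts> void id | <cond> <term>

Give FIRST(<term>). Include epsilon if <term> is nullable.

{ ), id, void }

<term> -> id void <term> contributes {id}.
From <term> -> <rest>: add FIRST(<rest>) = { ), id, void }.
From <term> -> <term> void id: add FIRST(<term>) = { ), id, void }.
Union: FIRST(<term>) = { ), id, void }.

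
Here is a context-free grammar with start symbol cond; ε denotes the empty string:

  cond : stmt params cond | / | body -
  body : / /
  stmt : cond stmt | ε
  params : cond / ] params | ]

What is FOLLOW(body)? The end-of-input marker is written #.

{ - }

In cond : body -: add FIRST(-) = { - }.
Union: FOLLOW(body) = { - }.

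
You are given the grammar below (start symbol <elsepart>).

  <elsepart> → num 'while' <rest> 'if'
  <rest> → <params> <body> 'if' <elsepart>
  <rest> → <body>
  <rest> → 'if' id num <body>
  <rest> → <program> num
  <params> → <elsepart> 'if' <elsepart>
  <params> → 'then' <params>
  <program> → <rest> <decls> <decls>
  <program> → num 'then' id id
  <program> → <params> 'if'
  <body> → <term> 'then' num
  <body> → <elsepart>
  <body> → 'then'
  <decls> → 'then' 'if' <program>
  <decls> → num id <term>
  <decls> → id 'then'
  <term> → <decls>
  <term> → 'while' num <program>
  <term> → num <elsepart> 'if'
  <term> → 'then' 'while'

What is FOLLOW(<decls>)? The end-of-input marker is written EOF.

{ 'then', id, num }

In <program> → <rest> <decls> <decls>: add FIRST(<decls>) = { 'then', id, num }.
In <program> → <rest> <decls> <decls>: <decls> is at the end, add FOLLOW(<program>) = { 'then', id, num }.
In <term> → <decls>: <decls> is at the end, add FOLLOW(<term>) = { 'then', id, num }.
Union: FOLLOW(<decls>) = { 'then', id, num }.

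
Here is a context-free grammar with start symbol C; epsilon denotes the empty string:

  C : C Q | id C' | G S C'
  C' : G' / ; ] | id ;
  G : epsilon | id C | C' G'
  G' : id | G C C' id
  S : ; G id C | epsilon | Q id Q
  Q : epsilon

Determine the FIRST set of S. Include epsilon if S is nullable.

S : ; G id C contributes {;}.
S : epsilon contributes epsilon.
From S : Q id Q: Q nullable, take FIRST(Q) ∪ {id} = { id }.
Union: FIRST(S) = { ;, id, epsilon }.

{ ;, id, epsilon }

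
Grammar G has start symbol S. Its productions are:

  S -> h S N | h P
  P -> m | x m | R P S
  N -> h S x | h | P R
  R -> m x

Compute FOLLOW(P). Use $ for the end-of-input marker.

In S -> h P: P is at the end, add FOLLOW(S) = { $, h, m, x }.
In P -> R P S: add FIRST(S) = { h }.
In N -> P R: add FIRST(R) = { m }.
Union: FOLLOW(P) = { $, h, m, x }.

{ $, h, m, x }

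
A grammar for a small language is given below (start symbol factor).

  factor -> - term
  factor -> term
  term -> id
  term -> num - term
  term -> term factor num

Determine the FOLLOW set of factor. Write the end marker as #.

{ #, num }

factor is the start symbol, so # ∈ FOLLOW(factor).
In term -> term factor num: add FIRST(num) = { num }.
Union: FOLLOW(factor) = { #, num }.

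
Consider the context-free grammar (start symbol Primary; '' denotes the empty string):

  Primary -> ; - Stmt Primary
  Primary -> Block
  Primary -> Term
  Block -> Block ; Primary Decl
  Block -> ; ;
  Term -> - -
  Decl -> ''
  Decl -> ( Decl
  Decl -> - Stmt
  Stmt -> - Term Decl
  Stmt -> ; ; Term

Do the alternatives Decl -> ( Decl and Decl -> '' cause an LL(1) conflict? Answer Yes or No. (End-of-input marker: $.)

FIRST(( Decl) = { ( } and FIRST('') = { '' }.
The second alternative is nullable and FOLLOW(Decl) = { $, (, -, ; } shares ( with FIRST of the first — conflict.

Yes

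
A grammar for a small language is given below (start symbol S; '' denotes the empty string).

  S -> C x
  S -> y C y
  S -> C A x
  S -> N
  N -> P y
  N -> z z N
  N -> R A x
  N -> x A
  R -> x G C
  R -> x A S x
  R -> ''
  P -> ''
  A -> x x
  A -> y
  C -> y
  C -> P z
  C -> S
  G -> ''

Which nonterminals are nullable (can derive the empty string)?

Directly nullable (have an ''-production): R, P, G.
No other nonterminal has a production whose RHS symbols are all nullable.

{ G, P, R }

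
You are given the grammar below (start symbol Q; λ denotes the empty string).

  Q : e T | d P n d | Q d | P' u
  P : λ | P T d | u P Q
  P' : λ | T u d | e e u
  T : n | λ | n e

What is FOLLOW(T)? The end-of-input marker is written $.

{ $, d, e, n, u }

In Q : e T: T is at the end, add FOLLOW(Q) = { $, d, e, n, u }.
In P : P T d: add FIRST(d) = { d }.
In P' : T u d: add FIRST(u d) = { u }.
Union: FOLLOW(T) = { $, d, e, n, u }.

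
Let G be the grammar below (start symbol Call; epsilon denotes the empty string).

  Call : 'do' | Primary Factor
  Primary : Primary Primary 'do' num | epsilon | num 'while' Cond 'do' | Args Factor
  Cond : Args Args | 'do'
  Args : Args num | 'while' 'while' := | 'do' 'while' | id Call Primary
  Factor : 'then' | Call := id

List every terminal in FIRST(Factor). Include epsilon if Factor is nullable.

{ 'do', 'then', 'while', id, num }

Factor : 'then' contributes {'then'}.
From Factor : Call := id: add FIRST(Call) = { 'do', 'then', 'while', id, num }.
Union: FIRST(Factor) = { 'do', 'then', 'while', id, num }.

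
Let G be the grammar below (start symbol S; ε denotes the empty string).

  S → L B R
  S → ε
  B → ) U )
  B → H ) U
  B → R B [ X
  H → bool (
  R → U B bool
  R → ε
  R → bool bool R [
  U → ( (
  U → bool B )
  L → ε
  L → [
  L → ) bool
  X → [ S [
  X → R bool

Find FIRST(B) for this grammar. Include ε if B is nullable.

{ (, ), bool }

B → ) U ) contributes {)}.
From B → H ) U: add FIRST(H) = { bool }.
From B → R B [ X: R nullable, take FIRST(R) ∪ FIRST(B) = { (, ), bool }.
Union: FIRST(B) = { (, ), bool }.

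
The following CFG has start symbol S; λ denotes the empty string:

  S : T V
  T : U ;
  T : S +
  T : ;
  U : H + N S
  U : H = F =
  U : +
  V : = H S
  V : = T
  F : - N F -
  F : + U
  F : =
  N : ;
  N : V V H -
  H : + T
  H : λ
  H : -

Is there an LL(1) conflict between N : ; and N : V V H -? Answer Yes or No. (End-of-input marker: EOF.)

FIRST(;) = { ; } and FIRST(V V H -) = { = }.
The FIRST sets are disjoint and neither alternative is nullable — no conflict.

No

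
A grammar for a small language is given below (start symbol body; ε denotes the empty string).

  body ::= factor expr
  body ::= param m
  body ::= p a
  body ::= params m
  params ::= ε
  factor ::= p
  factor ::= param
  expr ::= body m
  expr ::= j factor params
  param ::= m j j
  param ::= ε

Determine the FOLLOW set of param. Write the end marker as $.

In body ::= param m: add FIRST(m) = { m }.
In factor ::= param: param is at the end, add FOLLOW(factor) = { $, j, m, p }.
Union: FOLLOW(param) = { $, j, m, p }.

{ $, j, m, p }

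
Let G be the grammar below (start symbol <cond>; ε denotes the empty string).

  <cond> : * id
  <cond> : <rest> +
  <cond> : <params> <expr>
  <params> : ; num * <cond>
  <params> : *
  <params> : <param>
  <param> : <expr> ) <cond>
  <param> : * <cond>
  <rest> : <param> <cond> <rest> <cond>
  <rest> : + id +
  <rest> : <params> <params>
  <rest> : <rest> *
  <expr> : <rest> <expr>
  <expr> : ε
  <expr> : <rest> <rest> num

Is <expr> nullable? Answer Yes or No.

<expr> has an ε-production, so <expr> ⇒ ε.

Yes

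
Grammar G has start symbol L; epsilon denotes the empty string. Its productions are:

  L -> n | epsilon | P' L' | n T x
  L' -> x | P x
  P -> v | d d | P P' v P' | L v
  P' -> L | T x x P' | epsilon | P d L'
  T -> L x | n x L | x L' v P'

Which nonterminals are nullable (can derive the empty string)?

Directly nullable (have an epsilon-production): L, P'.
No other nonterminal has a production whose RHS symbols are all nullable.

{ L, P' }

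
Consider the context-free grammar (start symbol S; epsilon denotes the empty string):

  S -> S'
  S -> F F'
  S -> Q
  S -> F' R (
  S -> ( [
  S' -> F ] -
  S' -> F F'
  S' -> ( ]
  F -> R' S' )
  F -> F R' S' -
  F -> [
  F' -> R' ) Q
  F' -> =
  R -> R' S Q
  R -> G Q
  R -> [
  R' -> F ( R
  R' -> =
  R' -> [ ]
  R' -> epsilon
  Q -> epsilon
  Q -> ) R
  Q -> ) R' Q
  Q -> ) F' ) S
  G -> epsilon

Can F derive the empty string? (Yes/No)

No

Nullable nonterminals: G, Q, R, R', S.
No production of F has an RHS whose symbols are all nullable, so F is not nullable.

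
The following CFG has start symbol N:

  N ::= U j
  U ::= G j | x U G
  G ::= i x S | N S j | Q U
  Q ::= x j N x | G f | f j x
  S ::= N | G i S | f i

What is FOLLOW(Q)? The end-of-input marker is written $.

{ f, i, x }

In G ::= Q U: add FIRST(U) = { f, i, x }.
Union: FOLLOW(Q) = { f, i, x }.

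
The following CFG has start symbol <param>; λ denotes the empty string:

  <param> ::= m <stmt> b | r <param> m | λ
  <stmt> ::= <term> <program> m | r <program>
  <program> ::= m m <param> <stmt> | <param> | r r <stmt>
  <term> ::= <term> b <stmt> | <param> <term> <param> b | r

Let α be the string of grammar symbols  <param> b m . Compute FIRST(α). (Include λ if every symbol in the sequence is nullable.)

Add FIRST(<param>)\{λ} = { m, r }; <param> is nullable, continue.
b is a terminal; add {b} and stop.

{ b, m, r }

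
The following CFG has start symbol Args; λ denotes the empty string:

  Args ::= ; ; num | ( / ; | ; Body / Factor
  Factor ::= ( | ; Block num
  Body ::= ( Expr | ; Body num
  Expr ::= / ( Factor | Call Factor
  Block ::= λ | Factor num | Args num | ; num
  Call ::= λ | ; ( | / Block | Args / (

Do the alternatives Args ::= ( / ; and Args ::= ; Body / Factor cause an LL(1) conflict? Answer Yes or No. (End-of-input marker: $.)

No

FIRST(( / ;) = { ( } and FIRST(; Body / Factor) = { ; }.
The FIRST sets are disjoint and neither alternative is nullable — no conflict.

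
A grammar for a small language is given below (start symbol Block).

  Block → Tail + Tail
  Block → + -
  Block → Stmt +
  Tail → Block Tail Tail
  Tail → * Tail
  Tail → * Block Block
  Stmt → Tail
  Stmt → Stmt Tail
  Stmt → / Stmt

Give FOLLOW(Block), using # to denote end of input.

{ #, *, +, / }

Block is the start symbol, so # ∈ FOLLOW(Block).
In Tail → Block Tail Tail: add FIRST(Tail Tail) = { *, +, / }.
In Tail → * Block Block: add FIRST(Block) = { *, +, / }.
In Tail → * Block Block: Block is at the end, add FOLLOW(Tail) = { #, *, +, / }.
Union: FOLLOW(Block) = { #, *, +, / }.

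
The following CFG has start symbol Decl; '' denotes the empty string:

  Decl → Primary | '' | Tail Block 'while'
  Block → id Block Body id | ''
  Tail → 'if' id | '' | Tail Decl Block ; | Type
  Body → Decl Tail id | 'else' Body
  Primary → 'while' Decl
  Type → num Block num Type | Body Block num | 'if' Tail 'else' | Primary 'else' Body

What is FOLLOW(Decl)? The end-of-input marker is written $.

Decl is the start symbol, so $ ∈ FOLLOW(Decl).
In Tail → Tail Decl Block ;: add FIRST(Block ;) = { ;, id }.
In Body → Decl Tail id: add FIRST(Tail id) = { 'else', 'if', 'while', ;, id, num }.
In Primary → 'while' Decl: Decl is at the end, add FOLLOW(Primary) = { $, 'else', 'if', 'while', ;, id, num }.
Union: FOLLOW(Decl) = { $, 'else', 'if', 'while', ;, id, num }.

{ $, 'else', 'if', 'while', ;, id, num }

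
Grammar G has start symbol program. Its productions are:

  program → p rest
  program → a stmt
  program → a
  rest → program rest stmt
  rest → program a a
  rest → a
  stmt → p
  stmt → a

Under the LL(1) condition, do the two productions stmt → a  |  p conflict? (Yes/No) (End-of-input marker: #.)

No

FIRST(a) = { a } and FIRST(p) = { p }.
The FIRST sets are disjoint and neither alternative is nullable — no conflict.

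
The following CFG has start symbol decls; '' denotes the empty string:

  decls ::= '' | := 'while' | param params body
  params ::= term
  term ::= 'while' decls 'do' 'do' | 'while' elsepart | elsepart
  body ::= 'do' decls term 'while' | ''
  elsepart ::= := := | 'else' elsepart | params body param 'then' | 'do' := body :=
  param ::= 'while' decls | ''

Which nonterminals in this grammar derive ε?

{ body, decls, param }

Directly nullable (have an ''-production): decls, body, param.
No other nonterminal has a production whose RHS symbols are all nullable.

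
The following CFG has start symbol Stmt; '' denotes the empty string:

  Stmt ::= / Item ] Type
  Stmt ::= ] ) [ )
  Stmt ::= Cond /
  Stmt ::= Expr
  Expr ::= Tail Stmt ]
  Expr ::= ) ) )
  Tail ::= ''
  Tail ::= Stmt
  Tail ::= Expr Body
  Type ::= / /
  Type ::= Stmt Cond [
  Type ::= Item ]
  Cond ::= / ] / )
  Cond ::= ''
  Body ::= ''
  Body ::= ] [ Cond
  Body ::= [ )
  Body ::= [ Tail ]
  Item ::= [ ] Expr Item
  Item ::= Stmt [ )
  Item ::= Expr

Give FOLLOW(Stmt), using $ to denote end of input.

Stmt is the start symbol, so $ ∈ FOLLOW(Stmt).
In Expr ::= Tail Stmt ]: add FIRST(]) = { ] }.
In Tail ::= Stmt: Stmt is at the end, add FOLLOW(Tail) = { ), /, ] }.
In Type ::= Stmt Cond [: add FIRST(Cond [) = { /, [ }.
In Item ::= Stmt [ ): add FIRST([ )) = { [ }.
Union: FOLLOW(Stmt) = { $, ), /, [, ] }.

{ $, ), /, [, ] }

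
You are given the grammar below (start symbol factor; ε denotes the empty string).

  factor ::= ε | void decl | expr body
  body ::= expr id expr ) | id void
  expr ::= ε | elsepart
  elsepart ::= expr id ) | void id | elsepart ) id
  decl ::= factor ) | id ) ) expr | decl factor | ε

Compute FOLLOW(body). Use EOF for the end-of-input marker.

{ EOF, ), id, void }

In factor ::= expr body: body is at the end, add FOLLOW(factor) = { EOF, ), id, void }.
Union: FOLLOW(body) = { EOF, ), id, void }.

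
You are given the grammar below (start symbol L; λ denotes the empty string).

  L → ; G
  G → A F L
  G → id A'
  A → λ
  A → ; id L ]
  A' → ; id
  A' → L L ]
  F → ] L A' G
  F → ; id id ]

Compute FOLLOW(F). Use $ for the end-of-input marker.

In G → A F L: add FIRST(L) = { ; }.
Union: FOLLOW(F) = { ; }.

{ ; }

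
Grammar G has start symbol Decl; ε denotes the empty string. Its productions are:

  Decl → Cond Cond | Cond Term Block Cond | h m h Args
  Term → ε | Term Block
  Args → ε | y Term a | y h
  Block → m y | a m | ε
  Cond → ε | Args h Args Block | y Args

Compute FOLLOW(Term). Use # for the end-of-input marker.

{ #, a, h, m, y }

In Decl → Cond Term Block Cond: add FIRST(Block Cond)\{ε} = { a, h, m, y }.
  Since Block Cond is nullable, also add FOLLOW(Decl) = { # }.
In Term → Term Block: add FIRST(Block)\{ε} = { a, m }.
  Since Block is nullable, also add FOLLOW(Term) = { #, a, h, m, y }.
In Args → y Term a: add FIRST(a) = { a }.
Union: FOLLOW(Term) = { #, a, h, m, y }.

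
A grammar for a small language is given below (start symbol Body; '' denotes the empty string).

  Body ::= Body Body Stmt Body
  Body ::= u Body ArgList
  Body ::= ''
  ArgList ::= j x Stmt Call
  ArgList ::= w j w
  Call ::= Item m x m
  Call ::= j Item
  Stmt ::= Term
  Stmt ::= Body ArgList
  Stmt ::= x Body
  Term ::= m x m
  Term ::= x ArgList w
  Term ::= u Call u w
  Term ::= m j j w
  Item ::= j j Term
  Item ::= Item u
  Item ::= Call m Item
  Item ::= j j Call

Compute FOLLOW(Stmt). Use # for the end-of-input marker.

{ #, j, m, u, w, x }

In Body ::= Body Body Stmt Body: add FIRST(Body)\{''} = { j, m, u, w, x }.
  Since Body is nullable, also add FOLLOW(Body) = { #, j, m, u, w, x }.
In ArgList ::= j x Stmt Call: add FIRST(Call) = { j }.
Union: FOLLOW(Stmt) = { #, j, m, u, w, x }.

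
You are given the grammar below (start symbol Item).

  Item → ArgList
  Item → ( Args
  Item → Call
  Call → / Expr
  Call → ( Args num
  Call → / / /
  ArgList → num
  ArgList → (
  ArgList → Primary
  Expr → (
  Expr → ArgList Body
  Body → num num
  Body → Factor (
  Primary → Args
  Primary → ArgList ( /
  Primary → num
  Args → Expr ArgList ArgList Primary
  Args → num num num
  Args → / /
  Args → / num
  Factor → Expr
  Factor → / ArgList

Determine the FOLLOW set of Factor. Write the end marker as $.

{ ( }

In Body → Factor (: add FIRST(() = { ( }.
Union: FOLLOW(Factor) = { ( }.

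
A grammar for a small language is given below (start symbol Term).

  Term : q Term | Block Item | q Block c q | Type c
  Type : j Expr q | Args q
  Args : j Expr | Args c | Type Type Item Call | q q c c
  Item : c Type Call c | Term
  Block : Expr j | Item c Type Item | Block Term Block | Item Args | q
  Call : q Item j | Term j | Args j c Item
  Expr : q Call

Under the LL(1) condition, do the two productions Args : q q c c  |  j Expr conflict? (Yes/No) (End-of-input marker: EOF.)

No

FIRST(q q c c) = { q } and FIRST(j Expr) = { j }.
The FIRST sets are disjoint and neither alternative is nullable — no conflict.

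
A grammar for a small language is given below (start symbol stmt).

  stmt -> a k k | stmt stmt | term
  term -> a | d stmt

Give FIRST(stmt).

{ a, d }

stmt -> a k k contributes {a}.
From stmt -> stmt stmt: add FIRST(stmt) = { a, d }.
From stmt -> term: add FIRST(term) = { a, d }.
Union: FIRST(stmt) = { a, d }.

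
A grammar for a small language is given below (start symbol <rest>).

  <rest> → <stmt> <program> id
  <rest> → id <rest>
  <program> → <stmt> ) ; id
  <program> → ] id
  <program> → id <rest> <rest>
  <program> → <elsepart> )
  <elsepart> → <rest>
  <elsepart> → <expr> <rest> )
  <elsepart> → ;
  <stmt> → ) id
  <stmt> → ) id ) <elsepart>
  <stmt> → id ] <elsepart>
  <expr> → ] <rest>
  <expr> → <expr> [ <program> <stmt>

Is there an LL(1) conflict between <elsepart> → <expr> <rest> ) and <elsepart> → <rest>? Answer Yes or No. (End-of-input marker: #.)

FIRST(<expr> <rest> )) = { ] } and FIRST(<rest>) = { ), id }.
The FIRST sets are disjoint and neither alternative is nullable — no conflict.

No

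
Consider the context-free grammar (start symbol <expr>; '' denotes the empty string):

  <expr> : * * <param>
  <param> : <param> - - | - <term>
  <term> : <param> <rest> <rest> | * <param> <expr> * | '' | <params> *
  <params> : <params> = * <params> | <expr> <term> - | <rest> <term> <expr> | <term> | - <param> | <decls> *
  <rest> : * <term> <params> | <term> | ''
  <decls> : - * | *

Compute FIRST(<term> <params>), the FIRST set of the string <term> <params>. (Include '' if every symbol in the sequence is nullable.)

{ *, -, =, '' }

Add FIRST(<term>)\{''} = { *, -, = }; <term> is nullable, continue.
Add FIRST(<params>)\{''} = { *, -, = }; <params> is nullable, continue.
Every symbol is nullable, so include ''.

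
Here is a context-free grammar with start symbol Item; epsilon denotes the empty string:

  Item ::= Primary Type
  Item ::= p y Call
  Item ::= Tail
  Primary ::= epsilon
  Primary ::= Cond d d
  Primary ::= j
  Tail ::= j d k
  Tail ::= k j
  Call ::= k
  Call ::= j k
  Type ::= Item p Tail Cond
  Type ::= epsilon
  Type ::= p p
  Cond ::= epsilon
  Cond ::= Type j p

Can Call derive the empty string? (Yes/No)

No

Nullable nonterminals: Cond, Item, Primary, Type.
No production of Call has an RHS whose symbols are all nullable, so Call is not nullable.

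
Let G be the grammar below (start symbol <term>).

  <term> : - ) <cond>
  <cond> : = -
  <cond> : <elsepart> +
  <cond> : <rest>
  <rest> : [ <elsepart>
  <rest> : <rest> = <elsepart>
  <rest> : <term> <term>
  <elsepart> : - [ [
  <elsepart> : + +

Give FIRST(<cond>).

<cond> : = - contributes {=}.
From <cond> : <elsepart> +: add FIRST(<elsepart>) = { +, - }.
From <cond> : <rest>: add FIRST(<rest>) = { -, [ }.
Union: FIRST(<cond>) = { +, -, =, [ }.

{ +, -, =, [ }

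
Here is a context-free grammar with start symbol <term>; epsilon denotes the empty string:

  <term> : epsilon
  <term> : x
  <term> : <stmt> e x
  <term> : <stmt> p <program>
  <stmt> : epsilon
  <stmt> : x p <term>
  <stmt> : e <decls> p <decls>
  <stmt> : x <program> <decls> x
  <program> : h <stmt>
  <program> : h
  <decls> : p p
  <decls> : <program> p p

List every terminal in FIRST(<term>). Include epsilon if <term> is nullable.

<term> : epsilon contributes epsilon.
<term> : x contributes {x}.
From <term> : <stmt> e x: <stmt> nullable, take FIRST(<stmt>) ∪ {e} = { e, x }.
From <term> : <stmt> p <program>: <stmt> nullable, take FIRST(<stmt>) ∪ {p} = { e, p, x }.
Union: FIRST(<term>) = { e, p, x, epsilon }.

{ e, p, x, epsilon }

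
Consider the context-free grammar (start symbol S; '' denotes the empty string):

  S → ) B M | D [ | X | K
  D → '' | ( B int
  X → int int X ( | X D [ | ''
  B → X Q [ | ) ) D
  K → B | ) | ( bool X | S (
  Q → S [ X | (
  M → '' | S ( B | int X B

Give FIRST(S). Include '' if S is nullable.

{ (, ), [, int, '' }

S → ) B M contributes {)}.
From S → D [: D nullable, take FIRST(D) ∪ {[} = { (, [ }.
From S → X: add FIRST(X) = { (, [, int, '' } (including '' since X is nullable).
From S → K: add FIRST(K) = { (, ), [, int }.
Union: FIRST(S) = { (, ), [, int, '' }.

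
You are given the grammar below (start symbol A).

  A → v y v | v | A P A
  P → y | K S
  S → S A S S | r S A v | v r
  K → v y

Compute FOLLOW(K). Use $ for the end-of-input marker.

In P → K S: add FIRST(S) = { r, v }.
Union: FOLLOW(K) = { r, v }.

{ r, v }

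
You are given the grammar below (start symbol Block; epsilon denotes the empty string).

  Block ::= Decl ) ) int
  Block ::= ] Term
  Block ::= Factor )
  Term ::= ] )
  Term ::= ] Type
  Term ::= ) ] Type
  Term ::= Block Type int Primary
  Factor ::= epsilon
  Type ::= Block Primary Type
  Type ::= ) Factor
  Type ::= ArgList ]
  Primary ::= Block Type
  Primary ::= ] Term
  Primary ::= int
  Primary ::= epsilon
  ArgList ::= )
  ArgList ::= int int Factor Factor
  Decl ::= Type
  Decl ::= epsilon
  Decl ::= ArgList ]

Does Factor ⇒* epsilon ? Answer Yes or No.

Factor has an epsilon-production, so Factor ⇒ epsilon.

Yes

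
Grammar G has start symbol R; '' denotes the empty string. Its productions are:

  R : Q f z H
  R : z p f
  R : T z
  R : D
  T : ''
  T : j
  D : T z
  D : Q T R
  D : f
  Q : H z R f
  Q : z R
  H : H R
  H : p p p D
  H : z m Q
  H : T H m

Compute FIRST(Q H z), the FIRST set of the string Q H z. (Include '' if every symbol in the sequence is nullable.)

Add FIRST(Q) = { j, p, z }; Q is not nullable, stop.

{ j, p, z }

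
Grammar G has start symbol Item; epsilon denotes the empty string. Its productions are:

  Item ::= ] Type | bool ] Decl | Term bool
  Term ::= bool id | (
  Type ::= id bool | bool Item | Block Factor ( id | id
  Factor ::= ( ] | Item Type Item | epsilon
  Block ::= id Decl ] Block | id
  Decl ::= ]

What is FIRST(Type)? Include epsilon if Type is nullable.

Type ::= id bool contributes {id}.
Type ::= bool Item contributes {bool}.
From Type ::= Block Factor ( id: add FIRST(Block) = { id }.
Type ::= id contributes {id}.
Union: FIRST(Type) = { bool, id }.

{ bool, id }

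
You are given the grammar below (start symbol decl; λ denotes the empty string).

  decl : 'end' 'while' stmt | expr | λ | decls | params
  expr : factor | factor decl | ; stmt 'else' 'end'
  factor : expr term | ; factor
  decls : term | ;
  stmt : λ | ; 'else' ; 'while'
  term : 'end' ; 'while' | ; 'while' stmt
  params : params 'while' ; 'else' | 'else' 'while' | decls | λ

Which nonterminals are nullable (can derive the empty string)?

Directly nullable (have an λ-production): decl, stmt, params.
No other nonterminal has a production whose RHS symbols are all nullable.

{ decl, params, stmt }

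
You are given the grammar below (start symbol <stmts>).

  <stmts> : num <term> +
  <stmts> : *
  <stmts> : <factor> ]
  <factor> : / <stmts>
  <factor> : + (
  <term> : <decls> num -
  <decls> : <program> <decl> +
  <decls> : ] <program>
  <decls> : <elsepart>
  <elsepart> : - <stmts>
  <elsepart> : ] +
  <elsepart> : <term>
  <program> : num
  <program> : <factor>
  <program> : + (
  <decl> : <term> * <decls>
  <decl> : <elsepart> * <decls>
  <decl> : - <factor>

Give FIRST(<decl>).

From <decl> : <term> * <decls>: add FIRST(<term>) = { +, -, /, ], num }.
From <decl> : <elsepart> * <decls>: add FIRST(<elsepart>) = { +, -, /, ], num }.
<decl> : - <factor> contributes {-}.
Union: FIRST(<decl>) = { +, -, /, ], num }.

{ +, -, /, ], num }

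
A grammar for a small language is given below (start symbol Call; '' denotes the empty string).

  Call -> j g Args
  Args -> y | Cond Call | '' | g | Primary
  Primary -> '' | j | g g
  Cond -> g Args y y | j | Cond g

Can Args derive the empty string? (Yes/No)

Yes

Args has an ''-production, so Args ⇒ ''.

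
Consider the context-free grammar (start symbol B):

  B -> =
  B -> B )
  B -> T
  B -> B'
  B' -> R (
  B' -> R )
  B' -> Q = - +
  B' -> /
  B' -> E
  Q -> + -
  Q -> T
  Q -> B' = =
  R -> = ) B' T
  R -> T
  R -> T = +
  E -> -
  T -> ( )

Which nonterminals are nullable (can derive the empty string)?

No nonterminal has an empty production or an RHS whose symbols are all nullable.

{ } (none)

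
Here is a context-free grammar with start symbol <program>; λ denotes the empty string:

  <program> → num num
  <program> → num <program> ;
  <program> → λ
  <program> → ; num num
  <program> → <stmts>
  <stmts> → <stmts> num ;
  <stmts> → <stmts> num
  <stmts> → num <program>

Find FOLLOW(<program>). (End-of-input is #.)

{ #, ;, num }

<program> is the start symbol, so # ∈ FOLLOW(<program>).
In <program> → num <program> ;: add FIRST(;) = { ; }.
In <stmts> → num <program>: <program> is at the end, add FOLLOW(<stmts>) = { #, ;, num }.
Union: FOLLOW(<program>) = { #, ;, num }.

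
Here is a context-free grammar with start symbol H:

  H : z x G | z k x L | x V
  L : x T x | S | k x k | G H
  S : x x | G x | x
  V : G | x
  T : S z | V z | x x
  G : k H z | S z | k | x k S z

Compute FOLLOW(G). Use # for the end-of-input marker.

{ #, x, z }

In H : z x G: G is at the end, add FOLLOW(H) = { #, z }.
In L : G H: add FIRST(H) = { x, z }.
In S : G x: add FIRST(x) = { x }.
In V : G: G is at the end, add FOLLOW(V) = { #, z }.
Union: FOLLOW(G) = { #, x, z }.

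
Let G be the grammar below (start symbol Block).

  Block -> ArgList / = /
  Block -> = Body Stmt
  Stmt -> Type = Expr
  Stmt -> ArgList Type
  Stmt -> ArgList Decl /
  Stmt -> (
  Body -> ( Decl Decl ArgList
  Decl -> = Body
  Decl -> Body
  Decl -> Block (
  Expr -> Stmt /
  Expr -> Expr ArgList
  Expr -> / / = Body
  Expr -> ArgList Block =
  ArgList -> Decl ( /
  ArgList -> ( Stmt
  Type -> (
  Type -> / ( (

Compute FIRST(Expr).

From Expr -> Stmt /: add FIRST(Stmt) = { (, /, = }.
From Expr -> Expr ArgList: add FIRST(Expr) = { (, /, = }.
Expr -> / / = Body contributes {/}.
From Expr -> ArgList Block =: add FIRST(ArgList) = { (, = }.
Union: FIRST(Expr) = { (, /, = }.

{ (, /, = }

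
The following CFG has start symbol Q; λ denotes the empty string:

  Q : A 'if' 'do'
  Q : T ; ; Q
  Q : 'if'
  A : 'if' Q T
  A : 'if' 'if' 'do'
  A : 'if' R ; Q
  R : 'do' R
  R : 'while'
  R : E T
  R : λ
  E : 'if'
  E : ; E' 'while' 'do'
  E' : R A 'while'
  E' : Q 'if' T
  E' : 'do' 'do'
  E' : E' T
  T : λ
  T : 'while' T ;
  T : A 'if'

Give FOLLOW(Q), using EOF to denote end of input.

{ EOF, 'if', 'while' }

Q is the start symbol, so EOF ∈ FOLLOW(Q).
In Q : T ; ; Q: Q is at the end, add FOLLOW(Q) = { EOF, 'if', 'while' }.
In A : 'if' Q T: add FIRST(T)\{λ} = { 'if', 'while' }.
  Since T is nullable, also add FOLLOW(A) = { 'if', 'while' }.
In A : 'if' R ; Q: Q is at the end, add FOLLOW(A) = { 'if', 'while' }.
In E' : Q 'if' T: add FIRST('if' T) = { 'if' }.
Union: FOLLOW(Q) = { EOF, 'if', 'while' }.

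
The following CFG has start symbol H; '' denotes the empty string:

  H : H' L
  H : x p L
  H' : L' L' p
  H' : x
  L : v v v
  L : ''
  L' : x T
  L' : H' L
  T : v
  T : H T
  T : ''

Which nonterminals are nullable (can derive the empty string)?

{ L, T }

Directly nullable (have an ''-production): L, T.
No other nonterminal has a production whose RHS symbols are all nullable.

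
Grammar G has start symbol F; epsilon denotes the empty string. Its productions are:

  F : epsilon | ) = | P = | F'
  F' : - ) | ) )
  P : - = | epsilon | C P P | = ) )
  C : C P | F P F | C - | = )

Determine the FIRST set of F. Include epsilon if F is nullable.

{ ), -, =, epsilon }

F : epsilon contributes epsilon.
F : ) = contributes {)}.
From F : P =: P nullable, take FIRST(P) ∪ {=} = { ), -, = }.
From F : F': add FIRST(F') = { ), - }.
Union: FIRST(F) = { ), -, =, epsilon }.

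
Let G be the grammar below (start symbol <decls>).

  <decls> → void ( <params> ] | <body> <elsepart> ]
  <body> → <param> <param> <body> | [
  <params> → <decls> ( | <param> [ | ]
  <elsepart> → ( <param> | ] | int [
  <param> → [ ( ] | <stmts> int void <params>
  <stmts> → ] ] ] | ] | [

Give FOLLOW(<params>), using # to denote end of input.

In <decls> → void ( <params> ]: add FIRST(]) = { ] }.
In <param> → <stmts> int void <params>: <params> is at the end, add FOLLOW(<param>) = { [, ] }.
Union: FOLLOW(<params>) = { [, ] }.

{ [, ] }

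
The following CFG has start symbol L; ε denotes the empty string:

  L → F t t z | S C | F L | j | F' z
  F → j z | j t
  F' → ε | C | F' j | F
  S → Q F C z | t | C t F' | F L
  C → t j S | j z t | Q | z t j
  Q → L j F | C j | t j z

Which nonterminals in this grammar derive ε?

{ F' }

Directly nullable (have an ε-production): F'.
No other nonterminal has a production whose RHS symbols are all nullable.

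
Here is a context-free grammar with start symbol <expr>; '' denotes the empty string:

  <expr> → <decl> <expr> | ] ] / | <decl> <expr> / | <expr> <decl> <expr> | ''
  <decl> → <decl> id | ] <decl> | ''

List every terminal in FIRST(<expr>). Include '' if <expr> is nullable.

From <expr> → <decl> <expr>: <decl>, <expr> nullable, take FIRST(<decl>) ∪ FIRST(<expr>) = { /, ], id }; also '' since the whole RHS is nullable.
<expr> → ] ] / contributes {]}.
From <expr> → <decl> <expr> /: <decl>, <expr> nullable, take FIRST(<decl>) ∪ FIRST(<expr>) ∪ {/} = { /, ], id }.
From <expr> → <expr> <decl> <expr>: <expr>, <decl>, <expr> nullable, take FIRST(<expr>) ∪ FIRST(<decl>) ∪ FIRST(<expr>) = { /, ], id }; also '' since the whole RHS is nullable.
<expr> → '' contributes ''.
Union: FIRST(<expr>) = { /, ], id, '' }.

{ /, ], id, '' }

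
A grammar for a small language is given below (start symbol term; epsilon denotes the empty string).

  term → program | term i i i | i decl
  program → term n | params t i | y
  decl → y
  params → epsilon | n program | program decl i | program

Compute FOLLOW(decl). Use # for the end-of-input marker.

{ #, i, n }

In term → i decl: decl is at the end, add FOLLOW(term) = { #, i, n }.
In params → program decl i: add FIRST(i) = { i }.
Union: FOLLOW(decl) = { #, i, n }.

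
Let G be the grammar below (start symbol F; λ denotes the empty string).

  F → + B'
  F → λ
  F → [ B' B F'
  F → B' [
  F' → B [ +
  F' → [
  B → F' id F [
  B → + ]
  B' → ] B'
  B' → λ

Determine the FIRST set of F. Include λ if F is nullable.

{ +, [, ], λ }

F → + B' contributes {+}.
F → λ contributes λ.
F → [ B' B F' contributes {[}.
From F → B' [: B' nullable, take FIRST(B') ∪ {[} = { [, ] }.
Union: FIRST(F) = { +, [, ], λ }.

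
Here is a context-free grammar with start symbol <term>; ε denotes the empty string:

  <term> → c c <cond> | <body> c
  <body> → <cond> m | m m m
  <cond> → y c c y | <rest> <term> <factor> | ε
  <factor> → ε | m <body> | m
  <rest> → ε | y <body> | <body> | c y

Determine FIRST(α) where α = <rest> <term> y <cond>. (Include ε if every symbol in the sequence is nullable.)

{ c, m, y }

Add FIRST(<rest>)\{ε} = { c, m, y }; <rest> is nullable, continue.
Add FIRST(<term>) = { c, m, y }; <term> is not nullable, stop.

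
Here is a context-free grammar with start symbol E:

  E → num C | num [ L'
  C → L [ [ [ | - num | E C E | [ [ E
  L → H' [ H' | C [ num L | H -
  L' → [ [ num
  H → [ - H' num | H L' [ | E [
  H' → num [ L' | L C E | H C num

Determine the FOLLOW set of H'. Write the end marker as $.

In L → H' [ H': add FIRST([ H') = { [ }.
In L → H' [ H': H' is at the end, add FOLLOW(L) = { -, [, num }.
In H → [ - H' num: add FIRST(num) = { num }.
Union: FOLLOW(H') = { -, [, num }.

{ -, [, num }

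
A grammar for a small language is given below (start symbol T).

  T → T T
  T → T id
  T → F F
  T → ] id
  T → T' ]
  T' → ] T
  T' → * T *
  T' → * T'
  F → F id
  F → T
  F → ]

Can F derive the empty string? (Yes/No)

No nonterminal in this grammar is nullable.
No production of F has an RHS whose symbols are all nullable, so F is not nullable.

No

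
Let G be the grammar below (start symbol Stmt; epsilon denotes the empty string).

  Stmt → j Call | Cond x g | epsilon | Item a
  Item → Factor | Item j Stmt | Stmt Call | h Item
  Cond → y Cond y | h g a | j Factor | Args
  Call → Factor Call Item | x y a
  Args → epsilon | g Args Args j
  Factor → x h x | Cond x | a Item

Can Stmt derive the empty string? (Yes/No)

Stmt has an epsilon-production, so Stmt ⇒ epsilon.

Yes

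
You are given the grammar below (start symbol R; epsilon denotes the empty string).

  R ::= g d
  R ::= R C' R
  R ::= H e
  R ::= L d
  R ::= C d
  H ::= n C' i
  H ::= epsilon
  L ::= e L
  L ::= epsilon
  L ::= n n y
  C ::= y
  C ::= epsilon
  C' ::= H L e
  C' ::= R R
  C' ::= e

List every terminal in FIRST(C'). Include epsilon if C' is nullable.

{ d, e, g, n, y }

From C' ::= H L e: H, L nullable, take FIRST(H) ∪ FIRST(L) ∪ {e} = { e, n }.
From C' ::= R R: add FIRST(R) = { d, e, g, n, y }.
C' ::= e contributes {e}.
Union: FIRST(C') = { d, e, g, n, y }.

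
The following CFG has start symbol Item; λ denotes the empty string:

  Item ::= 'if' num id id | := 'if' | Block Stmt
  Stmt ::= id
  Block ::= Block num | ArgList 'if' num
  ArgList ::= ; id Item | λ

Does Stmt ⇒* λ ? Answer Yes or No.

No

Nullable nonterminals: ArgList.
No production of Stmt has an RHS whose symbols are all nullable, so Stmt is not nullable.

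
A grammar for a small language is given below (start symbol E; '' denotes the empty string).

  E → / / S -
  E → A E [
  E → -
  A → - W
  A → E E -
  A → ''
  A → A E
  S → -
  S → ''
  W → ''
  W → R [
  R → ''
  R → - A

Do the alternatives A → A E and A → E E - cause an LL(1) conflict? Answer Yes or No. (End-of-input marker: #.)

Yes

FIRST(A E) = { -, / } and FIRST(E E -) = { -, / }.
Both contain -, so the two alternatives are not disjoint — LL(1) conflict.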